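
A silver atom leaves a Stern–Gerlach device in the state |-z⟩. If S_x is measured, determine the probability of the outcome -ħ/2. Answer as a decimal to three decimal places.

In the S_z basis, |-z⟩ = |-z⟩ and |-x⟩ = (|+z⟩ - |-z⟩)/√2.
|⟨-x|-z⟩|² = 1/2.

0.500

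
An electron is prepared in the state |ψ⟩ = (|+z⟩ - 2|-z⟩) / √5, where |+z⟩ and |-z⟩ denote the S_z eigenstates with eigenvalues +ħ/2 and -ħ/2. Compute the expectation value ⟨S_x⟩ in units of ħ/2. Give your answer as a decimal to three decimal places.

⟨σ_x⟩ = 2 Re(a* b)/(|a|²+|b|²) with a = 1, b = -2.
a* b = -2, so ⟨σ_x⟩ = -4/5.
⟨S_x⟩ = (ħ/2)·⟨σ_x⟩.

-0.800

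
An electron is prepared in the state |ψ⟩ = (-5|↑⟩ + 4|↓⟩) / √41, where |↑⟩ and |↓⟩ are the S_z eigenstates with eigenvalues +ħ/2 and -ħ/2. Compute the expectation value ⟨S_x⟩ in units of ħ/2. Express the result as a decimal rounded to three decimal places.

⟨σ_x⟩ = 2 Re(a* b)/(|a|²+|b|²) with a = -5, b = 4.
a* b = -20, so ⟨σ_x⟩ = -40/41.
⟨S_x⟩ = (ħ/2)·⟨σ_x⟩.

-0.976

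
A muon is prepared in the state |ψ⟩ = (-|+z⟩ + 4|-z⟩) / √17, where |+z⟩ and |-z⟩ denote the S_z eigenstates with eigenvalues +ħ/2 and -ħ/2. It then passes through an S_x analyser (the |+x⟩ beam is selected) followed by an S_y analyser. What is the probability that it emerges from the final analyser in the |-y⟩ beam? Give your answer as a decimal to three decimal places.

First analyser (S_x): P(|+x⟩) = |⟨+x|ψ⟩|² = 9/34.
After stage 1 the state is |+x⟩; P(|-y⟩) = |⟨-y|+x⟩|² = 1/2.
Joint probability = 9/34 × 1/2 = 0.132.

0.132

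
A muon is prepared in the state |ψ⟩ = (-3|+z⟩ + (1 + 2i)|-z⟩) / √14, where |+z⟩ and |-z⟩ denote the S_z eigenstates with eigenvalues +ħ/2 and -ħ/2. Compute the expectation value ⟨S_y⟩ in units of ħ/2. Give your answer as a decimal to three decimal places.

-0.857

⟨σ_y⟩ = 2 Im(a* b)/(|a|²+|b|²) with a = -3, b = (1 + 2i).
a* b = (-3 - 6i), so ⟨σ_y⟩ = -12/14.
⟨S_y⟩ = (ħ/2)·⟨σ_y⟩.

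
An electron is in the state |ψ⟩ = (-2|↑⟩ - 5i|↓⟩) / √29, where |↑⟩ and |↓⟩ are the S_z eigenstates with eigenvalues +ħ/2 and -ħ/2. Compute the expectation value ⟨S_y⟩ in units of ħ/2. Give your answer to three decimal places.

⟨σ_y⟩ = 2 Im(a* b)/(|a|²+|b|²) with a = -2, b = -5i.
a* b = 10i, so ⟨σ_y⟩ = 20/29.
⟨S_y⟩ = (ħ/2)·⟨σ_y⟩.

0.690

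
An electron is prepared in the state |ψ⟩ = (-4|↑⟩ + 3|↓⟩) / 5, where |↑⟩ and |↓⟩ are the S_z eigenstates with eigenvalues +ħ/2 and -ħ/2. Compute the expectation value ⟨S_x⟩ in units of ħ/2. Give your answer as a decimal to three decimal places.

⟨σ_x⟩ = 2 Re(a* b)/(|a|²+|b|²) with a = -4, b = 3.
a* b = -12, so ⟨σ_x⟩ = -24/25.
⟨S_x⟩ = (ħ/2)·⟨σ_x⟩.

-0.960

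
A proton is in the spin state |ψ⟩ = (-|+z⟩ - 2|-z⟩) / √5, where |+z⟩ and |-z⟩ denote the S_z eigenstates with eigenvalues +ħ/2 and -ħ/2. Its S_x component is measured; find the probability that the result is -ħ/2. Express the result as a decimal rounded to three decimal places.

0.100

|-x⟩ = (|+z⟩ - |-z⟩)/√2, so ⟨-x|ψ⟩ = (1) / (√2·√5).
P = |1|² / 10 = 1/10.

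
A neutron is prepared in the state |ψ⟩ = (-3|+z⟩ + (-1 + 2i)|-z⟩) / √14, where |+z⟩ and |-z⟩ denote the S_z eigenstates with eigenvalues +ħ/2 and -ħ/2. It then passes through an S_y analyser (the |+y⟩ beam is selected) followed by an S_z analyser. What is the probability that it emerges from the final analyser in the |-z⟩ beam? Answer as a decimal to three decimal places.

First analyser (S_y): P(|+y⟩) = |⟨+y|ψ⟩|² = 2/28.
After stage 1 the state is |+y⟩; P(|-z⟩) = |⟨-z|+y⟩|² = 1/2.
Joint probability = 2/28 × 1/2 = 0.036.

0.036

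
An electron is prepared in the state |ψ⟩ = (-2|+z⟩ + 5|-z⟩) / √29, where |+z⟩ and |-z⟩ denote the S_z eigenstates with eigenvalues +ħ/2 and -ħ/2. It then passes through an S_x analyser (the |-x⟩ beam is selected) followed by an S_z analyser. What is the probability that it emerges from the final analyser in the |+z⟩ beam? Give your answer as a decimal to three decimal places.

0.422

First analyser (S_x): P(|-x⟩) = |⟨-x|ψ⟩|² = 49/58.
After stage 1 the state is |-x⟩; P(|+z⟩) = |⟨+z|-x⟩|² = 1/2.
Joint probability = 49/58 × 1/2 = 0.422.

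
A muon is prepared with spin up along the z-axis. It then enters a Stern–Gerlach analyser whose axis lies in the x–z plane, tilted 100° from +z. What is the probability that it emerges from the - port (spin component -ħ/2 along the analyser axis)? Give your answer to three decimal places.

0.587

For spin-½, the probability of finding spin-up along an axis at angle θ to the initial spin direction is cos²(θ/2); spin-down is sin²(θ/2).
θ = 100°, so P = sin²(50°) ≈ 0.587.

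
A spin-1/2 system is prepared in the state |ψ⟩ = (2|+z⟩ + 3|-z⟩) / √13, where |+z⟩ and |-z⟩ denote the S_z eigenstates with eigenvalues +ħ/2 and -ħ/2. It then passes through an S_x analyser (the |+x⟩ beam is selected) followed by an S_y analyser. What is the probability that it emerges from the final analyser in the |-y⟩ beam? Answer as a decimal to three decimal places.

First analyser (S_x): P(|+x⟩) = |⟨+x|ψ⟩|² = 25/26.
After stage 1 the state is |+x⟩; P(|-y⟩) = |⟨-y|+x⟩|² = 1/2.
Joint probability = 25/26 × 1/2 = 0.481.

0.481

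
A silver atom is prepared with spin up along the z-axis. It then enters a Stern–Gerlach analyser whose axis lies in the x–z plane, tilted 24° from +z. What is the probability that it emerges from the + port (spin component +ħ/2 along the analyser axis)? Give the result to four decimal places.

For spin-½, the probability of finding spin-up along an axis at angle θ to the initial spin direction is cos²(θ/2); spin-down is sin²(θ/2).
θ = 24°, so P = cos²(12°) ≈ 0.9568.

0.9568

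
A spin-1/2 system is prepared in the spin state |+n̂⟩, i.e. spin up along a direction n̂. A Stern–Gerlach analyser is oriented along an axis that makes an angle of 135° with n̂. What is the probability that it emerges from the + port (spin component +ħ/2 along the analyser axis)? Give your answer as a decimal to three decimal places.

For spin-½, the probability of finding spin-up along an axis at angle θ to the initial spin direction is cos²(θ/2); spin-down is sin²(θ/2).
θ = 135°, so P = cos²(67.5°) ≈ 0.146.

0.146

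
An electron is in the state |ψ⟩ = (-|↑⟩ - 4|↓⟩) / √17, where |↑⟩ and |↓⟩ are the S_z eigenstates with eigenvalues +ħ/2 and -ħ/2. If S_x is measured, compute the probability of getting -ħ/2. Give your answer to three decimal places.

0.265

|-x⟩ = (|↑⟩ - |↓⟩)/√2, so ⟨-x|ψ⟩ = (3) / (√2·√17).
P = |3|² / 34 = 9/34.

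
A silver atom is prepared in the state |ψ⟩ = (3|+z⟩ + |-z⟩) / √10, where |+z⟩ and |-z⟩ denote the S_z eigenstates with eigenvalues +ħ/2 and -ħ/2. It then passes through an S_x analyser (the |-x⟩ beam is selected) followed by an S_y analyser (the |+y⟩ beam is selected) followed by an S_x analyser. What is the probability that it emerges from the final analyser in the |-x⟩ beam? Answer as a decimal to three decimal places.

First analyser (S_x): P(|-x⟩) = |⟨-x|ψ⟩|² = 4/20.
After stage 1 the state is |-x⟩; P(|+y⟩) = |⟨+y|-x⟩|² = 1/2.
After stage 2 the state is |+y⟩; P(|-x⟩) = |⟨-x|+y⟩|² = 1/2.
Joint probability = 4/20 × 1/2 × 1/2 = 0.050.

0.050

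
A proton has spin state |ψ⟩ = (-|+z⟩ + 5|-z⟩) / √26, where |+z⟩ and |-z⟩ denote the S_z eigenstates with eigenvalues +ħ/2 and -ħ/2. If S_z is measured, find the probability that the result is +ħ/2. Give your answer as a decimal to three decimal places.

The +ħ/2 outcome corresponds to |+z⟩. Its amplitude in |ψ⟩ is -1/√26.
P = |-1|² / 26 = 1/26.

0.038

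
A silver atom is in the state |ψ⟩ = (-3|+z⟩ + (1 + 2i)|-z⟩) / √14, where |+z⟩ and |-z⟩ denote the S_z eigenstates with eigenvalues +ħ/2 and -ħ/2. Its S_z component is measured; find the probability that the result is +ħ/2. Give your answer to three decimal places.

The +ħ/2 outcome corresponds to |+z⟩. Its amplitude in |ψ⟩ is -3/√14.
P = |-3|² / 14 = 9/14.

0.643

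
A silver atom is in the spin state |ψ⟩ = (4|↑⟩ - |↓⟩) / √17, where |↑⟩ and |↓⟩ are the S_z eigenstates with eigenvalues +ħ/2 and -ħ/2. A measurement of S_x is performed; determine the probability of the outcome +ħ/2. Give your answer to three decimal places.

0.265

|+x⟩ = (|↑⟩ + |↓⟩)/√2, so ⟨+x|ψ⟩ = (3) / (√2·√17).
P = |3|² / 34 = 9/34.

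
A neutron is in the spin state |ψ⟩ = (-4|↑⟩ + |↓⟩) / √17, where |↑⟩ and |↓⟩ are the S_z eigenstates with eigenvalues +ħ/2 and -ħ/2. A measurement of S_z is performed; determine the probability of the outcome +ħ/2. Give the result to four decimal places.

0.9412

The +ħ/2 outcome corresponds to |↑⟩. Its amplitude in |ψ⟩ is -4/√17.
P = |-4|² / 17 = 16/17.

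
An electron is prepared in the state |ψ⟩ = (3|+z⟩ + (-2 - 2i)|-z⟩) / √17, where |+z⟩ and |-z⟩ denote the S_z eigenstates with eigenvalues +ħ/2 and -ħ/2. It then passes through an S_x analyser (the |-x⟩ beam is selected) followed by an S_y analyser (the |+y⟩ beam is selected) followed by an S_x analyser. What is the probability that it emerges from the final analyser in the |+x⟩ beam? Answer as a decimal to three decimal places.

First analyser (S_x): P(|-x⟩) = |⟨-x|ψ⟩|² = 29/34.
After stage 1 the state is |-x⟩; P(|+y⟩) = |⟨+y|-x⟩|² = 1/2.
After stage 2 the state is |+y⟩; P(|+x⟩) = |⟨+x|+y⟩|² = 1/2.
Joint probability = 29/34 × 1/2 × 1/2 = 0.213.

0.213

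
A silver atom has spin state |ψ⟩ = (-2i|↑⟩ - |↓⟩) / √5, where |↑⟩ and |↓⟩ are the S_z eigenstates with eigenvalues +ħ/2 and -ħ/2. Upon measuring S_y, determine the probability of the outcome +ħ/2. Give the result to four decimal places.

|+y⟩ = (|↑⟩ + i|↓⟩)/√2, so ⟨+y|ψ⟩ = (-i) / (√2·√5).
P = |-i|² / 10 = 1/10.

0.1000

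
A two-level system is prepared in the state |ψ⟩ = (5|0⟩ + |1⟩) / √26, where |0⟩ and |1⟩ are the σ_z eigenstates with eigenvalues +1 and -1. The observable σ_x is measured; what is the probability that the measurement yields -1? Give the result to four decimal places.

|-x⟩ = (|0⟩ - |1⟩)/√2, so ⟨-x|ψ⟩ = (4) / (√2·√26).
P = |4|² / 52 = 16/52.

0.3077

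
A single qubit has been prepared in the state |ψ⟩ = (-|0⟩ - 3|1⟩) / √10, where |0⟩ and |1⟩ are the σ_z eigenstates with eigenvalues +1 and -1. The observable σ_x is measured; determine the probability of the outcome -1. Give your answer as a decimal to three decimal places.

|-x⟩ = (|0⟩ - |1⟩)/√2, so ⟨-x|ψ⟩ = (2) / (√2·√10).
P = |2|² / 20 = 4/20.

0.200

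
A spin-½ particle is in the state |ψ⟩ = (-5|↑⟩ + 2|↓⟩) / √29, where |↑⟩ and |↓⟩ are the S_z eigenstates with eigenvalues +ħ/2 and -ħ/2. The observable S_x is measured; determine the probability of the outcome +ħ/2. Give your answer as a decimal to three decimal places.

0.155

|+x⟩ = (|↑⟩ + |↓⟩)/√2, so ⟨+x|ψ⟩ = (-3) / (√2·√29).
P = |-3|² / 58 = 9/58.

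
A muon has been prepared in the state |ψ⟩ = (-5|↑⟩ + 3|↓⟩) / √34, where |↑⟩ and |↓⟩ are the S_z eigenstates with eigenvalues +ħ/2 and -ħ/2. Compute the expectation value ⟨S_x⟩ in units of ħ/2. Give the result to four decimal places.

⟨σ_x⟩ = 2 Re(a* b)/(|a|²+|b|²) with a = -5, b = 3.
a* b = -15, so ⟨σ_x⟩ = -30/34.
⟨S_x⟩ = (ħ/2)·⟨σ_x⟩.

-0.8824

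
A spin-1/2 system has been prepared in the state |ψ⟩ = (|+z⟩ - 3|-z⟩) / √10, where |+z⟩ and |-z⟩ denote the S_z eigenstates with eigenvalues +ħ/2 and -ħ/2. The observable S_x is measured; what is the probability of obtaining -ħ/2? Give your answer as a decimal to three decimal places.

|-x⟩ = (|+z⟩ - |-z⟩)/√2, so ⟨-x|ψ⟩ = (4) / (√2·√10).
P = |4|² / 20 = 16/20.

0.800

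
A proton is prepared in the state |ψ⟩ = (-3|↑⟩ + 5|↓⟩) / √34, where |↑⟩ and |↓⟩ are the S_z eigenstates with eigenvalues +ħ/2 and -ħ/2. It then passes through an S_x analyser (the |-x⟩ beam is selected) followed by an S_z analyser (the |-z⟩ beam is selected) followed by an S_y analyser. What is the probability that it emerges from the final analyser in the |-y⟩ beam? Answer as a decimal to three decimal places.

First analyser (S_x): P(|-x⟩) = |⟨-x|ψ⟩|² = 64/68.
After stage 1 the state is |-x⟩; P(|-z⟩) = |⟨-z|-x⟩|² = 1/2.
After stage 2 the state is |-z⟩; P(|-y⟩) = |⟨-y|-z⟩|² = 1/2.
Joint probability = 64/68 × 1/2 × 1/2 = 0.235.

0.235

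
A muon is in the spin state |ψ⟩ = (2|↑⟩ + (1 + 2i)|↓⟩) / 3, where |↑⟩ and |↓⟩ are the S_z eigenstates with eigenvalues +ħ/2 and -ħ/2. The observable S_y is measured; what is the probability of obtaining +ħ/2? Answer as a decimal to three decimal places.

|+y⟩ = (|↑⟩ + i|↓⟩)/√2, so ⟨+y|ψ⟩ = (4 - i) / (√2·3).
P = |4 - i|² / 18 = 17/18.

0.944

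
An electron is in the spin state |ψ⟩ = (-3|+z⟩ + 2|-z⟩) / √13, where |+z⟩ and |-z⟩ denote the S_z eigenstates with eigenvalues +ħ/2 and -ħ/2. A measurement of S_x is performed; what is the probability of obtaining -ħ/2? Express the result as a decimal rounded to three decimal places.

0.962

|-x⟩ = (|+z⟩ - |-z⟩)/√2, so ⟨-x|ψ⟩ = (-5) / (√2·√13).
P = |-5|² / 26 = 25/26.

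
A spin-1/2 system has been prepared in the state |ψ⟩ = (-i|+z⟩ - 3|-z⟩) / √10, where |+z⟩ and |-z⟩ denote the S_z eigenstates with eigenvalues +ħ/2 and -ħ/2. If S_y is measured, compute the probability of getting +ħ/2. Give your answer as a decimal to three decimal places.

0.200

|+y⟩ = (|+z⟩ + i|-z⟩)/√2, so ⟨+y|ψ⟩ = (2i) / (√2·√10).
P = |2i|² / 20 = 4/20.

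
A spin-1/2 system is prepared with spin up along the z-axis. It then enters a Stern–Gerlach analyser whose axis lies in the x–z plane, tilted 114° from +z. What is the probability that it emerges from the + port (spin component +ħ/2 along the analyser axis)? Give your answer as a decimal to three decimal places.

0.297

For spin-½, the probability of finding spin-up along an axis at angle θ to the initial spin direction is cos²(θ/2); spin-down is sin²(θ/2).
θ = 114°, so P = cos²(57°) ≈ 0.297.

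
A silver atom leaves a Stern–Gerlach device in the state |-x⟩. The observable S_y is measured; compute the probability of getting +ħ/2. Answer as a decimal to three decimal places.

In the S_z basis, |-x⟩ = (|+z⟩ - |-z⟩)/√2 and |+y⟩ = (|+z⟩ + i|-z⟩)/√2.
|⟨+y|-x⟩|² = 1/2.

0.500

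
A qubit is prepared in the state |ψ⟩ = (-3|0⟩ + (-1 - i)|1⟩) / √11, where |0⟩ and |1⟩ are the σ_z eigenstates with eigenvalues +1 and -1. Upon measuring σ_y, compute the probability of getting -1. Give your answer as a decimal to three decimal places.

|-y⟩ = (|0⟩ - i|1⟩)/√2, so ⟨-y|ψ⟩ = (-2 - i) / (√2·√11).
P = |-2 - i|² / 22 = 5/22.

0.227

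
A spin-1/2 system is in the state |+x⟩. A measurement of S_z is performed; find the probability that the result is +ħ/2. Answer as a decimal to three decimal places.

0.500

In the S_z basis, |+x⟩ = (|↑⟩ + |↓⟩)/√2 and |+z⟩ = |↑⟩.
|⟨+z|+x⟩|² = 1/2.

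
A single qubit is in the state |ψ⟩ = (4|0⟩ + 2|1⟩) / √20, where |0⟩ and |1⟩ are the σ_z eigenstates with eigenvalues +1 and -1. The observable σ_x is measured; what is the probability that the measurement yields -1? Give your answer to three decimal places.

|-x⟩ = (|0⟩ - |1⟩)/√2, so ⟨-x|ψ⟩ = (2) / (√2·√20).
P = |2|² / 40 = 4/40.

0.100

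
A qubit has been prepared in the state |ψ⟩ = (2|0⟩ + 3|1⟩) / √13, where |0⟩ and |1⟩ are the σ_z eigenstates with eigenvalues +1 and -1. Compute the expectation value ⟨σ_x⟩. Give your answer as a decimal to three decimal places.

0.923

⟨σ_x⟩ = 2 Re(a* b)/(|a|²+|b|²) with a = 2, b = 3.
a* b = 6, so ⟨σ_x⟩ = 12/13.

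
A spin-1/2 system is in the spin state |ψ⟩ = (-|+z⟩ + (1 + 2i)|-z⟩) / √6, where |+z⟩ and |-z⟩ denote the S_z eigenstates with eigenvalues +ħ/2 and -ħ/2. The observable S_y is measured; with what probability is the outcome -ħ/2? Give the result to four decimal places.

|-y⟩ = (|+z⟩ - i|-z⟩)/√2, so ⟨-y|ψ⟩ = (-3 + i) / (√2·√6).
P = |-3 + i|² / 12 = 10/12.

0.8333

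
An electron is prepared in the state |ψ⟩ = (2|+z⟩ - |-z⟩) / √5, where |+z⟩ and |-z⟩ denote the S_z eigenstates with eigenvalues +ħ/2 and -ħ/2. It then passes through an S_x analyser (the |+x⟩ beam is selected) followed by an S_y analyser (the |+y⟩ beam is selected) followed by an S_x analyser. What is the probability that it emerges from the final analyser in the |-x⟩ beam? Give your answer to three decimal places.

0.025

First analyser (S_x): P(|+x⟩) = |⟨+x|ψ⟩|² = 1/10.
After stage 1 the state is |+x⟩; P(|+y⟩) = |⟨+y|+x⟩|² = 1/2.
After stage 2 the state is |+y⟩; P(|-x⟩) = |⟨-x|+y⟩|² = 1/2.
Joint probability = 1/10 × 1/2 × 1/2 = 0.025.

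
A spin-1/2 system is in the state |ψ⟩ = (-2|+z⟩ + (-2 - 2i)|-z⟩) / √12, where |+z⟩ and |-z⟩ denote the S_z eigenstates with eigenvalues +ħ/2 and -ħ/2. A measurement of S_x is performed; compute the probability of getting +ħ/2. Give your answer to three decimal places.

|+x⟩ = (|+z⟩ + |-z⟩)/√2, so ⟨+x|ψ⟩ = (-4 - 2i) / (√2·√12).
P = |-4 - 2i|² / 24 = 20/24.

0.833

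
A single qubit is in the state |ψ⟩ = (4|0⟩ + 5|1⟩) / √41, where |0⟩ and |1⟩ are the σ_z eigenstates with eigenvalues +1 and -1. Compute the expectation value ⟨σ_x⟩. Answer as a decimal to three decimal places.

0.976

⟨σ_x⟩ = 2 Re(a* b)/(|a|²+|b|²) with a = 4, b = 5.
a* b = 20, so ⟨σ_x⟩ = 40/41.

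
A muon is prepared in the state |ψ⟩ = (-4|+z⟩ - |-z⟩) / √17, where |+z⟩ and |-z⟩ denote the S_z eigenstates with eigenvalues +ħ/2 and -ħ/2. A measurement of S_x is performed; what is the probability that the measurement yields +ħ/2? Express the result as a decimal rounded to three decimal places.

|+x⟩ = (|+z⟩ + |-z⟩)/√2, so ⟨+x|ψ⟩ = (-5) / (√2·√17).
P = |-5|² / 34 = 25/34.

0.735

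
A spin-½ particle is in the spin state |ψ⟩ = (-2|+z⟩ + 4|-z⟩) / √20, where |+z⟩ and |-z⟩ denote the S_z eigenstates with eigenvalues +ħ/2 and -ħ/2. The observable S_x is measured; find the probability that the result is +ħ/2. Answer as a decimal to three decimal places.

0.100

|+x⟩ = (|+z⟩ + |-z⟩)/√2, so ⟨+x|ψ⟩ = (2) / (√2·√20).
P = |2|² / 40 = 4/40.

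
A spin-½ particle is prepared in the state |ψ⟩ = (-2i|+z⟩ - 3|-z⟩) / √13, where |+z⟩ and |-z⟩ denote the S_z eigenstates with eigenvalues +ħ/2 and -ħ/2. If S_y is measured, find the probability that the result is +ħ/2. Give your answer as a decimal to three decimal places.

0.038

|+y⟩ = (|+z⟩ + i|-z⟩)/√2, so ⟨+y|ψ⟩ = (i) / (√2·√13).
P = |i|² / 26 = 1/26.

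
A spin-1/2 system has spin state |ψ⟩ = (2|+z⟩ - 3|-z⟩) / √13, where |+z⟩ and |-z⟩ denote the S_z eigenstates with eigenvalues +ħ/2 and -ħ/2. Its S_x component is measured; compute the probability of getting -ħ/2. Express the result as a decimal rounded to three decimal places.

|-x⟩ = (|+z⟩ - |-z⟩)/√2, so ⟨-x|ψ⟩ = (5) / (√2·√13).
P = |5|² / 26 = 25/26.

0.962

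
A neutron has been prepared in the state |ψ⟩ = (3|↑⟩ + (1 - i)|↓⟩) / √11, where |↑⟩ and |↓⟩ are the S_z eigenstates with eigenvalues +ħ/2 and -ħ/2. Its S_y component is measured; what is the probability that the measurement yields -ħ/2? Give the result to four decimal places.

0.7727

|-y⟩ = (|↑⟩ - i|↓⟩)/√2, so ⟨-y|ψ⟩ = (4 + i) / (√2·√11).
P = |4 + i|² / 22 = 17/22.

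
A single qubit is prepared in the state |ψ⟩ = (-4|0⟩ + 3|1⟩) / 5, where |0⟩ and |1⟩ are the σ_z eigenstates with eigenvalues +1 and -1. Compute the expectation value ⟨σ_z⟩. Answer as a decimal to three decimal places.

⟨σ_z⟩ = |a|² - |b|² divided by |a|²+|b|², with a, b the |0⟩, |1⟩ amplitudes.
= (16 - 9)/25 = 7/25.

0.280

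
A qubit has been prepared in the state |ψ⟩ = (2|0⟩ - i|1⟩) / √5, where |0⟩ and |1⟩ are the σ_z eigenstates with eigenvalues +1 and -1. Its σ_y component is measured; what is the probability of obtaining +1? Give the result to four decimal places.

0.1000

|+y⟩ = (|0⟩ + i|1⟩)/√2, so ⟨+y|ψ⟩ = (1) / (√2·√5).
P = |1|² / 10 = 1/10.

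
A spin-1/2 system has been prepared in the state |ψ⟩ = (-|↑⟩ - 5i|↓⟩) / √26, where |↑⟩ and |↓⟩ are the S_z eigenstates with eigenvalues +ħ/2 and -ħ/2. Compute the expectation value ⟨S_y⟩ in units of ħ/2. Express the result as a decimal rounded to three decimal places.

⟨σ_y⟩ = 2 Im(a* b)/(|a|²+|b|²) with a = -1, b = -5i.
a* b = 5i, so ⟨σ_y⟩ = 10/26.
⟨S_y⟩ = (ħ/2)·⟨σ_y⟩.

0.385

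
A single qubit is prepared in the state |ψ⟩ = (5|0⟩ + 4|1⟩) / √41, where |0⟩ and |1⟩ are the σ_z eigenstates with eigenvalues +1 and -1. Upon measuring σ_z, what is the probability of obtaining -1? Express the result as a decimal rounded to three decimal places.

0.390

The -1 outcome corresponds to |1⟩. Its amplitude in |ψ⟩ is 4/√41.
P = |4|² / 41 = 16/41.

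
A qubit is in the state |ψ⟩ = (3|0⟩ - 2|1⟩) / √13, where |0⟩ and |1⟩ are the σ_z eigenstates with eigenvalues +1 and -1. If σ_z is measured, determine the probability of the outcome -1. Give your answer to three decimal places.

0.308

The -1 outcome corresponds to |1⟩. Its amplitude in |ψ⟩ is -2/√13.
P = |-2|² / 13 = 4/13.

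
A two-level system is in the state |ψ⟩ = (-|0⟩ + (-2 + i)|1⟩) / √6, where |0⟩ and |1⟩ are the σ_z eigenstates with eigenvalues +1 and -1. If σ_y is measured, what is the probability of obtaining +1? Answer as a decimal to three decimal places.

0.333

|+y⟩ = (|0⟩ + i|1⟩)/√2, so ⟨+y|ψ⟩ = (2i) / (√2·√6).
P = |2i|² / 12 = 4/12.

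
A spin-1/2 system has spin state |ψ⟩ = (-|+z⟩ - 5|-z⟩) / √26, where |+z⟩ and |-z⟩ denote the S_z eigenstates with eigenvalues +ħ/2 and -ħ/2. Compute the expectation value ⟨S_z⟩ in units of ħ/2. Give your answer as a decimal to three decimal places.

⟨σ_z⟩ = |a|² - |b|² divided by |a|²+|b|², with a, b the |+z⟩, |-z⟩ amplitudes.
= (1 - 25)/26 = -24/26.
⟨S_z⟩ = (ħ/2)·⟨σ_z⟩.

-0.923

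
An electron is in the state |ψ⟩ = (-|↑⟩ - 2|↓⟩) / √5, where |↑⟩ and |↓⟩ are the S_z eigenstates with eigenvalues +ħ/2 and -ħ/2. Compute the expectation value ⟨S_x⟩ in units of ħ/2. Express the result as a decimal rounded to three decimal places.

⟨σ_x⟩ = 2 Re(a* b)/(|a|²+|b|²) with a = -1, b = -2.
a* b = 2, so ⟨σ_x⟩ = 4/5.
⟨S_x⟩ = (ħ/2)·⟨σ_x⟩.

0.800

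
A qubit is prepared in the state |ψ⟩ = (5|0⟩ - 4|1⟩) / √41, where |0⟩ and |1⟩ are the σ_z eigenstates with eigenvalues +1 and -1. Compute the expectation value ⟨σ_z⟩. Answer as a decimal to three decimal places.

0.220

⟨σ_z⟩ = |a|² - |b|² divided by |a|²+|b|², with a, b the |0⟩, |1⟩ amplitudes.
= (25 - 16)/41 = 9/41.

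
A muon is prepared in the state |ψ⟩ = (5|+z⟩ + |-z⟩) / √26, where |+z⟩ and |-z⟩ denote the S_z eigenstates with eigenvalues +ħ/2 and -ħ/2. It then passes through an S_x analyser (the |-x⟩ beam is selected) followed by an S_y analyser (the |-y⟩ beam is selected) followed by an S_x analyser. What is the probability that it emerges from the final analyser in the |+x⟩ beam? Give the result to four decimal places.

First analyser (S_x): P(|-x⟩) = |⟨-x|ψ⟩|² = 16/52.
After stage 1 the state is |-x⟩; P(|-y⟩) = |⟨-y|-x⟩|² = 1/2.
After stage 2 the state is |-y⟩; P(|+x⟩) = |⟨+x|-y⟩|² = 1/2.
Joint probability = 16/52 × 1/2 × 1/2 = 0.0769.

0.0769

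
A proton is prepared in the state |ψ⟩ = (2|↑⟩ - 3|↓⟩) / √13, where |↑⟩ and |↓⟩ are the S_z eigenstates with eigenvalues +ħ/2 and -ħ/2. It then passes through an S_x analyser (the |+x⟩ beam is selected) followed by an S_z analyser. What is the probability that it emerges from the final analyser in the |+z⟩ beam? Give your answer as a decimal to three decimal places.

0.019

First analyser (S_x): P(|+x⟩) = |⟨+x|ψ⟩|² = 1/26.
After stage 1 the state is |+x⟩; P(|+z⟩) = |⟨+z|+x⟩|² = 1/2.
Joint probability = 1/26 × 1/2 = 0.019.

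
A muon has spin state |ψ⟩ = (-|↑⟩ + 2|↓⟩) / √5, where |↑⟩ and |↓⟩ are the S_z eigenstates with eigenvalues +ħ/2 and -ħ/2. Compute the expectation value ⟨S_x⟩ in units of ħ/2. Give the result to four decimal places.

-0.8000

⟨σ_x⟩ = 2 Re(a* b)/(|a|²+|b|²) with a = -1, b = 2.
a* b = -2, so ⟨σ_x⟩ = -4/5.
⟨S_x⟩ = (ħ/2)·⟨σ_x⟩.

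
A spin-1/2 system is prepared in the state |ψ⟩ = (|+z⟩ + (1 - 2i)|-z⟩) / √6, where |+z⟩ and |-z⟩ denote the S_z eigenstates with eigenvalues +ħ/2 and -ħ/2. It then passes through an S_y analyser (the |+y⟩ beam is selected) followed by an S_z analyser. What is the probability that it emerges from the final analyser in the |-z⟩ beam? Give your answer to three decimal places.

First analyser (S_y): P(|+y⟩) = |⟨+y|ψ⟩|² = 2/12.
After stage 1 the state is |+y⟩; P(|-z⟩) = |⟨-z|+y⟩|² = 1/2.
Joint probability = 2/12 × 1/2 = 0.083.

0.083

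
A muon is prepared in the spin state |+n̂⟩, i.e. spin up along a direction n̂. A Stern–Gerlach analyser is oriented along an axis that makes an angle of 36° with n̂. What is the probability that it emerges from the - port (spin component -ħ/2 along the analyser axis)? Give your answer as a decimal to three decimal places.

For spin-½, the probability of finding spin-up along an axis at angle θ to the initial spin direction is cos²(θ/2); spin-down is sin²(θ/2).
θ = 36°, so P = sin²(18°) ≈ 0.095.

0.095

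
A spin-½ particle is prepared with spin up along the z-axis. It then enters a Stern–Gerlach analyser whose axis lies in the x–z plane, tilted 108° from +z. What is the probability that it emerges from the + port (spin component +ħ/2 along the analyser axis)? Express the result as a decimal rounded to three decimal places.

0.345

For spin-½, the probability of finding spin-up along an axis at angle θ to the initial spin direction is cos²(θ/2); spin-down is sin²(θ/2).
θ = 108°, so P = cos²(54°) ≈ 0.345.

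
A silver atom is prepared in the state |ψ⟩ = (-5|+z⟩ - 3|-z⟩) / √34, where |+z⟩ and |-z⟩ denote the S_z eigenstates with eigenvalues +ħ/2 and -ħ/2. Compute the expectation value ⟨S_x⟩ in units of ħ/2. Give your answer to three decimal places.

⟨σ_x⟩ = 2 Re(a* b)/(|a|²+|b|²) with a = -5, b = -3.
a* b = 15, so ⟨σ_x⟩ = 30/34.
⟨S_x⟩ = (ħ/2)·⟨σ_x⟩.

0.882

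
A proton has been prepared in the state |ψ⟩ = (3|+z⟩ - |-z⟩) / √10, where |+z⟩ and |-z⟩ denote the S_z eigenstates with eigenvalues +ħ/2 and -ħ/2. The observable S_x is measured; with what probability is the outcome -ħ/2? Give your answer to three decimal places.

0.800

|-x⟩ = (|+z⟩ - |-z⟩)/√2, so ⟨-x|ψ⟩ = (4) / (√2·√10).
P = |4|² / 20 = 16/20.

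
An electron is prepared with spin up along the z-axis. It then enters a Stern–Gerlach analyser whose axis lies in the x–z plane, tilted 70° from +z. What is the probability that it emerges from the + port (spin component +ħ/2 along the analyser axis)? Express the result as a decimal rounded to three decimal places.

0.671

For spin-½, the probability of finding spin-up along an axis at angle θ to the initial spin direction is cos²(θ/2); spin-down is sin²(θ/2).
θ = 70°, so P = cos²(35°) ≈ 0.671.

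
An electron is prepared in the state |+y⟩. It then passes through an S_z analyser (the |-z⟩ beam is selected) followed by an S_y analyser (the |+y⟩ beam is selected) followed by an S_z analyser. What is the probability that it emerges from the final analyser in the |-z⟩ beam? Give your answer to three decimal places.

0.125

First analyser (S_z): from |+y⟩, P(|-z⟩) = 1/2.
After stage 1 the state is |-z⟩; P(|+y⟩) = |⟨+y|-z⟩|² = 1/2.
After stage 2 the state is |+y⟩; P(|-z⟩) = |⟨-z|+y⟩|² = 1/2.
Joint probability = 1/2 × 1/2 × 1/2 = 0.125.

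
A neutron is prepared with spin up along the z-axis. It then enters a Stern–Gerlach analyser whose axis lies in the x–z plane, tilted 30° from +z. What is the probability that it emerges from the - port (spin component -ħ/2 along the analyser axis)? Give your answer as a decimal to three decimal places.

For spin-½, the probability of finding spin-up along an axis at angle θ to the initial spin direction is cos²(θ/2); spin-down is sin²(θ/2).
θ = 30°, so P = sin²(15°) ≈ 0.067.

0.067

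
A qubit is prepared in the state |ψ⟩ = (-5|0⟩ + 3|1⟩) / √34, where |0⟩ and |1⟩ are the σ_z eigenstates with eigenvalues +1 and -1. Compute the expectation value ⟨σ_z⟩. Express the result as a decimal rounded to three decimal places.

0.471

⟨σ_z⟩ = |a|² - |b|² divided by |a|²+|b|², with a, b the |0⟩, |1⟩ amplitudes.
= (25 - 9)/34 = 16/34.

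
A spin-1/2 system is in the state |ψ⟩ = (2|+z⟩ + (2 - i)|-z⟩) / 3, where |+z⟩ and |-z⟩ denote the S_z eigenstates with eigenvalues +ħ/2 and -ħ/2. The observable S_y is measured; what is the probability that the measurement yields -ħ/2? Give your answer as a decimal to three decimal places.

0.722

|-y⟩ = (|+z⟩ - i|-z⟩)/√2, so ⟨-y|ψ⟩ = (3 + 2i) / (√2·3).
P = |3 + 2i|² / 18 = 13/18.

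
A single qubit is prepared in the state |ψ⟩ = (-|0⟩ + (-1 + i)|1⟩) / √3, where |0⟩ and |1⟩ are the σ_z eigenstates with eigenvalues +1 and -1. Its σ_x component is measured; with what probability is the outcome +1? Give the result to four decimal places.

|+x⟩ = (|0⟩ + |1⟩)/√2, so ⟨+x|ψ⟩ = (-2 + i) / (√2·√3).
P = |-2 + i|² / 6 = 5/6.

0.8333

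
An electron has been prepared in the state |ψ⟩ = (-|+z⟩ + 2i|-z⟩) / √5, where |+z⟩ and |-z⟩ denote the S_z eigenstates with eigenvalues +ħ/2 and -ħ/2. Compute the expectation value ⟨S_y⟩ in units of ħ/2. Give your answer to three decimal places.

⟨σ_y⟩ = 2 Im(a* b)/(|a|²+|b|²) with a = -1, b = 2i.
a* b = -2i, so ⟨σ_y⟩ = -4/5.
⟨S_y⟩ = (ħ/2)·⟨σ_y⟩.

-0.800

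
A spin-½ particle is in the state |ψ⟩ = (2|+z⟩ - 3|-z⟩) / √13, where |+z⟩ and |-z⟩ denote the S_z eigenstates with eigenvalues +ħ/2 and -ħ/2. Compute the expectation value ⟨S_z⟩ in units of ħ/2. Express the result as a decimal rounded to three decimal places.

⟨σ_z⟩ = |a|² - |b|² divided by |a|²+|b|², with a, b the |+z⟩, |-z⟩ amplitudes.
= (4 - 9)/13 = -5/13.
⟨S_z⟩ = (ħ/2)·⟨σ_z⟩.

-0.385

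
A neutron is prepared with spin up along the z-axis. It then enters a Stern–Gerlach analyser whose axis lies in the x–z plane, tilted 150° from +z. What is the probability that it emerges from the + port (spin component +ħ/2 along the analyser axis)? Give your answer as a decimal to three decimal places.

0.067

For spin-½, the probability of finding spin-up along an axis at angle θ to the initial spin direction is cos²(θ/2); spin-down is sin²(θ/2).
θ = 150°, so P = cos²(75°) ≈ 0.067.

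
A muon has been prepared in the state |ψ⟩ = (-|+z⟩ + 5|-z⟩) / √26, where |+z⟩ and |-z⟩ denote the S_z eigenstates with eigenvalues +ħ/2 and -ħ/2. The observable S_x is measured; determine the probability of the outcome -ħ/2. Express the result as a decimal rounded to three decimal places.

0.692

|-x⟩ = (|+z⟩ - |-z⟩)/√2, so ⟨-x|ψ⟩ = (-6) / (√2·√26).
P = |-6|² / 52 = 36/52.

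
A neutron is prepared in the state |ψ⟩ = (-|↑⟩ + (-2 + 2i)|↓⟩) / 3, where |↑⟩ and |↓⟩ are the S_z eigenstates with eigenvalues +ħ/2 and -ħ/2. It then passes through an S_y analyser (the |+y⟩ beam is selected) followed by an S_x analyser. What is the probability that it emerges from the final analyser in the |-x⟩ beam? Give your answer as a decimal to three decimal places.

0.139

First analyser (S_y): P(|+y⟩) = |⟨+y|ψ⟩|² = 5/18.
After stage 1 the state is |+y⟩; P(|-x⟩) = |⟨-x|+y⟩|² = 1/2.
Joint probability = 5/18 × 1/2 = 0.139.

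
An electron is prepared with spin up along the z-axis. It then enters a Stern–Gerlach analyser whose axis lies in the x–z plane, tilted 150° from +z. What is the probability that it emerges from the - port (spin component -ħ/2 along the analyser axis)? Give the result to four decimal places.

0.9330

For spin-½, the probability of finding spin-up along an axis at angle θ to the initial spin direction is cos²(θ/2); spin-down is sin²(θ/2).
θ = 150°, so P = sin²(75°) ≈ 0.9330.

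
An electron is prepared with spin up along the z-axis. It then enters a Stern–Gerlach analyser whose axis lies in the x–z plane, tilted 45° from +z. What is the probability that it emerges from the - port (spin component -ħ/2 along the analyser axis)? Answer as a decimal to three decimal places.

0.146

For spin-½, the probability of finding spin-up along an axis at angle θ to the initial spin direction is cos²(θ/2); spin-down is sin²(θ/2).
θ = 45°, so P = sin²(22.5°) ≈ 0.146.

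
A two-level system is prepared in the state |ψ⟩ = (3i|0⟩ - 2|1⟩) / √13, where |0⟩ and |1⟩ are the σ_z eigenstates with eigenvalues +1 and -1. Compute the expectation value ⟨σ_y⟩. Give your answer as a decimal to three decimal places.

0.923

⟨σ_y⟩ = 2 Im(a* b)/(|a|²+|b|²) with a = 3i, b = -2.
a* b = 6i, so ⟨σ_y⟩ = 12/13.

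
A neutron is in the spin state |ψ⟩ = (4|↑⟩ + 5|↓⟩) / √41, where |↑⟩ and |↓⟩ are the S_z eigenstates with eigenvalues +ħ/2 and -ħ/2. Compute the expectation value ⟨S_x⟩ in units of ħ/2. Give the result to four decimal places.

⟨σ_x⟩ = 2 Re(a* b)/(|a|²+|b|²) with a = 4, b = 5.
a* b = 20, so ⟨σ_x⟩ = 40/41.
⟨S_x⟩ = (ħ/2)·⟨σ_x⟩.

0.9756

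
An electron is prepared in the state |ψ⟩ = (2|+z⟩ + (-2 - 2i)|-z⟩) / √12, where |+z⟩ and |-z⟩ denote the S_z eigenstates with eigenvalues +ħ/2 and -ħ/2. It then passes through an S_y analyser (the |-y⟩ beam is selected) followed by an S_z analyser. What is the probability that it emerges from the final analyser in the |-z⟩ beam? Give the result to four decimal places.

First analyser (S_y): P(|-y⟩) = |⟨-y|ψ⟩|² = 20/24.
After stage 1 the state is |-y⟩; P(|-z⟩) = |⟨-z|-y⟩|² = 1/2.
Joint probability = 20/24 × 1/2 = 0.4167.

0.4167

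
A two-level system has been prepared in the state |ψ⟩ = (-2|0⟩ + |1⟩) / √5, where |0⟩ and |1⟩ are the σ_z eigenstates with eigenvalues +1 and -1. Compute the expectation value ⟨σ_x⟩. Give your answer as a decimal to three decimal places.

⟨σ_x⟩ = 2 Re(a* b)/(|a|²+|b|²) with a = -2, b = 1.
a* b = -2, so ⟨σ_x⟩ = -4/5.

-0.800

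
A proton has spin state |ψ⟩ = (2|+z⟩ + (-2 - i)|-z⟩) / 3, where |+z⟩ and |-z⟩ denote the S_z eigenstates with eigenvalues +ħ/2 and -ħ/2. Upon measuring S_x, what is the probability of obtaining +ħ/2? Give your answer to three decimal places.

|+x⟩ = (|+z⟩ + |-z⟩)/√2, so ⟨+x|ψ⟩ = (-i) / (√2·3).
P = |-i|² / 18 = 1/18.

0.056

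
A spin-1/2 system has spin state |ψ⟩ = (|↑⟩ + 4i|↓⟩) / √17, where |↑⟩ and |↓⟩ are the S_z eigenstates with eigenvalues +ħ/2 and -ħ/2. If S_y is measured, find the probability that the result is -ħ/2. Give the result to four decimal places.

0.2647

|-y⟩ = (|↑⟩ - i|↓⟩)/√2, so ⟨-y|ψ⟩ = (-3) / (√2·√17).
P = |-3|² / 34 = 9/34.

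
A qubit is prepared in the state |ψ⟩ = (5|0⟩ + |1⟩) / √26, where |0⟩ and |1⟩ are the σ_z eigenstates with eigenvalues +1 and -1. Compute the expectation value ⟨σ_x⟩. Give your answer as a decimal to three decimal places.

0.385

⟨σ_x⟩ = 2 Re(a* b)/(|a|²+|b|²) with a = 5, b = 1.
a* b = 5, so ⟨σ_x⟩ = 10/26.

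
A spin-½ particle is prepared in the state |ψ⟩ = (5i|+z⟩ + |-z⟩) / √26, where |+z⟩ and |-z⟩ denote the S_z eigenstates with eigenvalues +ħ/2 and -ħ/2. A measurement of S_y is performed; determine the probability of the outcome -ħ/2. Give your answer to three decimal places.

|-y⟩ = (|+z⟩ - i|-z⟩)/√2, so ⟨-y|ψ⟩ = (6i) / (√2·√26).
P = |6i|² / 52 = 36/52.

0.692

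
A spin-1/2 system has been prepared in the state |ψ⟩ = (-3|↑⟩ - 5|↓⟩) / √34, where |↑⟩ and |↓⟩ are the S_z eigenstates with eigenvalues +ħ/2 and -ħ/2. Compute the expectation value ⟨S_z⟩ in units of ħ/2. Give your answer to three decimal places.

⟨σ_z⟩ = |a|² - |b|² divided by |a|²+|b|², with a, b the |↑⟩, |↓⟩ amplitudes.
= (9 - 25)/34 = -16/34.
⟨S_z⟩ = (ħ/2)·⟨σ_z⟩.

-0.471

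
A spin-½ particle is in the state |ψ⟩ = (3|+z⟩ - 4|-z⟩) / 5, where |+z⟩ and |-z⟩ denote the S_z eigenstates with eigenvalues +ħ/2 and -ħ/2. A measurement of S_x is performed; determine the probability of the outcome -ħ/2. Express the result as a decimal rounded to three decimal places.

0.980

|-x⟩ = (|+z⟩ - |-z⟩)/√2, so ⟨-x|ψ⟩ = (7) / (√2·5).
P = |7|² / 50 = 49/50.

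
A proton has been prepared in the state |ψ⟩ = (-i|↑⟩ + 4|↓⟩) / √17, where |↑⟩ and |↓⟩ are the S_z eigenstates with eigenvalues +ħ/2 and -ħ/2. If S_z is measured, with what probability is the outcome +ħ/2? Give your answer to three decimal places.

0.059

The +ħ/2 outcome corresponds to |↑⟩. Its amplitude in |ψ⟩ is -i/√17.
P = |-i|² / 17 = 1/17.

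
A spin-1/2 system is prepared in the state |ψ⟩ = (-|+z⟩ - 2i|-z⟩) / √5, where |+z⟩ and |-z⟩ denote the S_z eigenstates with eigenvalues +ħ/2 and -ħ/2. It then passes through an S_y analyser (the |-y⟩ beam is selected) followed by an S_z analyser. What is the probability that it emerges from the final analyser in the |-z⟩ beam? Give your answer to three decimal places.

0.050

First analyser (S_y): P(|-y⟩) = |⟨-y|ψ⟩|² = 1/10.
After stage 1 the state is |-y⟩; P(|-z⟩) = |⟨-z|-y⟩|² = 1/2.
Joint probability = 1/10 × 1/2 = 0.050.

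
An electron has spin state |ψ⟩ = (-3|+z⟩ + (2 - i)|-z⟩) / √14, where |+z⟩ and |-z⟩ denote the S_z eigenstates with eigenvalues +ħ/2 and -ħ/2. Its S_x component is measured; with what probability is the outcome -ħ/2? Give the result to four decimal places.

0.9286

|-x⟩ = (|+z⟩ - |-z⟩)/√2, so ⟨-x|ψ⟩ = (-5 + i) / (√2·√14).
P = |-5 + i|² / 28 = 26/28.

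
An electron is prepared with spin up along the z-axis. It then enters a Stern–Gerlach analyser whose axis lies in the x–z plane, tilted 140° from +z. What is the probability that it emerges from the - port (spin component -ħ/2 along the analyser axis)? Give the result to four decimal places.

For spin-½, the probability of finding spin-up along an axis at angle θ to the initial spin direction is cos²(θ/2); spin-down is sin²(θ/2).
θ = 140°, so P = sin²(70°) ≈ 0.8830.

0.8830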